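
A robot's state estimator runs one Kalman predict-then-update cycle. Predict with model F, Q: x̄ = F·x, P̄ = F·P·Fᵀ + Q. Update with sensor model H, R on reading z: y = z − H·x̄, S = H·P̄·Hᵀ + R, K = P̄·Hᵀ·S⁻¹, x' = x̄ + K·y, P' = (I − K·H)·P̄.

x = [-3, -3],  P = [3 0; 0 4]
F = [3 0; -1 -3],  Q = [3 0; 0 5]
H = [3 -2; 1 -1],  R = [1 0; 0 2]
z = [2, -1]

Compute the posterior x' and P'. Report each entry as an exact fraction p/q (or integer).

x' = [6366/2441, 7369/2441]
P' = [11211/2441 16089/2441; 16089/2441 23629/2441]

x̄ = F·x = [-9, 12]
P̄ = F·P·Fᵀ + Q = [30 -9; -9 44]
y = z − H·x̄ = [53, 20]
S = H·P̄·Hᵀ + R = [555 223; 223 94]
K = P̄·Hᵀ·S⁻¹ = [1455/2441 -2439/2441; 1009/2441 -3770/2441]
x' = x̄ + K·y = [6366/2441, 7369/2441]
P' = (I − K·H)·P̄ = [11211/2441 16089/2441; 16089/2441 23629/2441]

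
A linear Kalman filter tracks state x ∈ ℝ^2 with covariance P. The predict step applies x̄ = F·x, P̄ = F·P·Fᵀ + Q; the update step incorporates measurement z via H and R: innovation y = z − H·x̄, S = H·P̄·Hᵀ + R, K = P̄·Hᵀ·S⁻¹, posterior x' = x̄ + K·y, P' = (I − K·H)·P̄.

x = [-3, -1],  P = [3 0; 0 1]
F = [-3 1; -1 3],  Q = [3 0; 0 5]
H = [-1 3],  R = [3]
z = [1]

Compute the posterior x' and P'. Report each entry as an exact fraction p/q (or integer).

x̄ = F·x = [8, 0]
P̄ = F·P·Fᵀ + Q = [31 12; 12 17]
y = z − H·x̄ = [9]
S = H·P̄·Hᵀ + R = [115]
K = P̄·Hᵀ·S⁻¹ = [1/23; 39/115]
x' = x̄ + K·y = [193/23, 351/115]
P' = (I − K·H)·P̄ = [708/23 237/23; 237/23 434/115]

x' = [193/23, 351/115]
P' = [708/23 237/23; 237/23 434/115]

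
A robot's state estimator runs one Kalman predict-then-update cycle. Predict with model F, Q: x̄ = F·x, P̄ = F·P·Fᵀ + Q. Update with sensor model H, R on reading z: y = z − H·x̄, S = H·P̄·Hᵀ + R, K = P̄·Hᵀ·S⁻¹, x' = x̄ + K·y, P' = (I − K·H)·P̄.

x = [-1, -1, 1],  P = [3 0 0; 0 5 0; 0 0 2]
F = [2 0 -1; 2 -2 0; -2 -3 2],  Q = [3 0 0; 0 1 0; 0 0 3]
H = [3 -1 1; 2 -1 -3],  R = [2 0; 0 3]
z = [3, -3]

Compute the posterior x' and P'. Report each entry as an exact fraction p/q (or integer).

x̄ = F·x = [-3, 0, 7]
P̄ = F·P·Fᵀ + Q = [17 12 -16; 12 33 18; -16 18 68]
y = z − H·x̄ = [5, 24]
S = H·P̄·Hᵀ + R = [52 19; 19 968]
K = P̄·Hᵀ·S⁻¹ = [20934/49975 3203/49975; 861/1999 -147/1999; 6762/49975 -13246/49975]
x' = x̄ + K·y = [31617/49975, 777/1999, 65731/49975]
P' = (I − K·H)·P̄ = [143883/49975 14475/1999 -27906/49975; 14475/1999 38625/1999 -3078/1999; -27906/49975 -3078/1999 20292/49975]

x' = [31617/49975, 777/1999, 65731/49975]
P' = [143883/49975 14475/1999 -27906/49975; 14475/1999 38625/1999 -3078/1999; -27906/49975 -3078/1999 20292/49975]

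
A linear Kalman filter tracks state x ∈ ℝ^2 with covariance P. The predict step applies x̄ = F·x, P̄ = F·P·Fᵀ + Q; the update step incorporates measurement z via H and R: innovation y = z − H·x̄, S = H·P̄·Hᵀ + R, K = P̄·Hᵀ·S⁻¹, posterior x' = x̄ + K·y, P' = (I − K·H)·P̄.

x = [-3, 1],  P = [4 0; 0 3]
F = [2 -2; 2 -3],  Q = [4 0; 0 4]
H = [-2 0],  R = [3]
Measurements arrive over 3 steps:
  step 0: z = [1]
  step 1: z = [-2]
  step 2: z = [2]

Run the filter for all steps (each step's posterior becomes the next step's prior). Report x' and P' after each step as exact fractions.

step 0: x' = [-88/131, -159/131], P' = [96/131 102/131; 102/131 1533/131]
step 1: x' = [2302/2299, 5021/2299], P' = [18672/25289 25686/25289; 25686/25289 364043/25289]
step 2: x' = [-5885566/5781979, -15369955/5781979], P' = [4279584/5781979 6006258/5781979; 6006258/5781979 84825133/5781979]

step 0: x̄ = F·x = [-8, -9]
step 0: P̄ = F·P·Fᵀ + Q = [32 34; 34 47]
step 0: y = z − H·x̄ = [-15]
step 0: S = H·P̄·Hᵀ + R = [131]
step 0: K = P̄·Hᵀ·S⁻¹ = [-64/131; -68/131]
step 0: x' = x̄ + K·y = [-88/131, -159/131]
step 0: P' = (I − K·H)·P̄ = [96/131 102/131; 102/131 1533/131]
step 1: x̄ = F·x = [142/131, 301/131]
step 1: P̄ = F·P·Fᵀ + Q = [6224/131 8562/131; 8562/131 13481/131]
step 1: y = z − H·x̄ = [22/131]
step 1: S = H·P̄·Hᵀ + R = [25289/131]
step 1: K = P̄·Hᵀ·S⁻¹ = [-12448/25289; -17124/25289]
step 1: x' = x̄ + K·y = [2302/2299, 5021/2299]
step 1: P' = (I − K·H)·P̄ = [18672/25289 25686/25289; 25686/25289 364043/25289]
step 2: x̄ = F·x = [-5438/2299, -10459/2299]
step 2: P̄ = F·P·Fᵀ + Q = [1426528/25289 2002086/25289; 2002086/25289 3143999/25289]
step 2: y = z − H·x̄ = [-6278/2299]
step 2: S = H·P̄·Hᵀ + R = [5781979/25289]
step 2: K = P̄·Hᵀ·S⁻¹ = [-2853056/5781979; -4004172/5781979]
step 2: x' = x̄ + K·y = [-5885566/5781979, -15369955/5781979]
step 2: P' = (I − K·H)·P̄ = [4279584/5781979 6006258/5781979; 6006258/5781979 84825133/5781979]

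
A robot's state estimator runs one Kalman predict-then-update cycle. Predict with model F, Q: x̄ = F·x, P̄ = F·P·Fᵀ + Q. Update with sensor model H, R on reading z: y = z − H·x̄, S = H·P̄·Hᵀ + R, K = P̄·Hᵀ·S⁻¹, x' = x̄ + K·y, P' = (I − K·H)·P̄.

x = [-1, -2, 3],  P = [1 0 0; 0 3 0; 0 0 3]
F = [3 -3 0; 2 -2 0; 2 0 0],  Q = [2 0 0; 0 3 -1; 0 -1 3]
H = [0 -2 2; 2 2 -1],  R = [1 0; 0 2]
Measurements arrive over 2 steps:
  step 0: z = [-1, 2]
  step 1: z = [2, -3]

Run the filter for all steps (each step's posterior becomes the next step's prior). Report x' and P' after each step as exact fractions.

step 0: x̄ = F·x = [3, 2, -2]
step 0: P̄ = F·P·Fᵀ + Q = [38 24 6; 24 19 3; 6 3 7]
step 0: y = z − H·x̄ = [7, -10]
step 0: S = H·P̄·Hᵀ + R = [81 -144; -144 393]
step 0: K = P̄·Hᵀ·S⁻¹ = [316/1233 54/137; -208/3699 235/1233; 1576/3699 227/1233]
step 0: x' = x̄ + K·y = [1051/1233, -1108/3699, -3176/3699]
step 0: P' = (I − K·H)·P̄ = [98/137 -634/1233 -476/1233; -634/1233 5110/3699 5006/3699; -476/1233 5006/3699 5794/3699]
step 1: x̄ = F·x = [4261/1233, 8522/3699, 2102/1233]
step 1: P̄ = F·P·Fᵀ + Q = [12382/411 23120/1233 3032/411; 23120/1233 57337/3699 4831/1233; 3032/411 4831/1233 803/137]
step 1: y = z − H·x̄ = [11830/3699, -47401/3699]
step 1: S = H·P̄·Hᵀ + R = [203827/3699 -354040/3699; -354040/3699 1091935/3699]
step 1: K = P̄·Hᵀ·S⁻¹ = [4294992/15769913 31103532/78849565; -1457456/15769913 14888479/78849565; 6099920/15769913 14357419/78849565]
step 1: x' = x̄ + K·y = [-57408963/78849565, -32436151/78849565, 47980429/78849565]
step 1: P' = (I − K·H)·P̄ = [52897346/78849565 -32850148/78849565 -22112668/78849565; -32850148/78849565 91833614/78849565 88189974/78849565; -22112668/78849565 88189974/78849565 103439774/78849565]

step 0: x' = [1051/1233, -1108/3699, -3176/3699], P' = [98/137 -634/1233 -476/1233; -634/1233 5110/3699 5006/3699; -476/1233 5006/3699 5794/3699]
step 1: x' = [-57408963/78849565, -32436151/78849565, 47980429/78849565], P' = [52897346/78849565 -32850148/78849565 -22112668/78849565; -32850148/78849565 91833614/78849565 88189974/78849565; -22112668/78849565 88189974/78849565 103439774/78849565]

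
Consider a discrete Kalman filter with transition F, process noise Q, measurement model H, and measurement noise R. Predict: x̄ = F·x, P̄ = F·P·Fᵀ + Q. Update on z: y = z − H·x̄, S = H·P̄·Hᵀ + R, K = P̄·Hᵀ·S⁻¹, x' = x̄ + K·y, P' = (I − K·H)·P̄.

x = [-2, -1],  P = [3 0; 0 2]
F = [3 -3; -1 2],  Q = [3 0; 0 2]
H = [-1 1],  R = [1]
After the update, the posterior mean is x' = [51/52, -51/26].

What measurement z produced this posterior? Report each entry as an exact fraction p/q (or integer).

x̄ = F·x = [-3, 0]
P̄ = F·P·Fᵀ + Q = [48 -21; -21 13]
S = H·P̄·Hᵀ + R = [104]
K = P̄·Hᵀ·S⁻¹ = [-69/104; 17/52]
x' − x̄ = [207/52, -51/26] = K·y
y = (KᵀK)⁻¹·Kᵀ·(x' − x̄) = [-6]
z = y + H·x̄ = [-6] + [3] = [-3]

z = [-3]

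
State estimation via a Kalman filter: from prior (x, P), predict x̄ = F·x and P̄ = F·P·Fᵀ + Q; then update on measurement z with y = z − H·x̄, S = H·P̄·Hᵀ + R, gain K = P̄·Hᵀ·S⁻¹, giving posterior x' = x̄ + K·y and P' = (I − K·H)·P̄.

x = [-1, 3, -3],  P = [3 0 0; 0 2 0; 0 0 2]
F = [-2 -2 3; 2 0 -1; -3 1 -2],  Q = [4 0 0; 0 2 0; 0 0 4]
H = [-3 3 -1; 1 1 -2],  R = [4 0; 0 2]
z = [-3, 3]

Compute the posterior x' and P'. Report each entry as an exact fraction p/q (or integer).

x̄ = F·x = [-13, 1, 12]
P̄ = F·P·Fᵀ + Q = [42 -18 2; -18 16 -14; 2 -14 41]
y = z − H·x̄ = [-33, 39]
S = H·P̄·Hᵀ + R = [987 112; 112 236]
K = P̄·Hᵀ·S⁻¹ = [-1614/7871 1433/7871; 6116/55097 905/15742; -2619/55097 -5915/15742]
x' = x̄ + K·y = [6826/7871, -46397/110194, -119613/110194]
P' = (I − K·H)·P̄ = [8174/7871 8288/7871 6798/7871; 8288/7871 89741/55097 70711/55097; 6798/7871 70711/55097 79851/55097]

x' = [6826/7871, -46397/110194, -119613/110194]
P' = [8174/7871 8288/7871 6798/7871; 8288/7871 89741/55097 70711/55097; 6798/7871 70711/55097 79851/55097]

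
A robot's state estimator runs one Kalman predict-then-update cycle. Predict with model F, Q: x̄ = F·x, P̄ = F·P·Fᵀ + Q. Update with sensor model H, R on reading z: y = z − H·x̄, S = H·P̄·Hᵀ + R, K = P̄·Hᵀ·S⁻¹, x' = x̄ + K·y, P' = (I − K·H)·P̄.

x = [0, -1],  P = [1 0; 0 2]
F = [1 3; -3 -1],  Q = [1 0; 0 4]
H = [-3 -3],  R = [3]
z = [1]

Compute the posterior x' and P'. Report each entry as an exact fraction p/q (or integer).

x̄ = F·x = [-3, 1]
P̄ = F·P·Fᵀ + Q = [20 -9; -9 15]
y = z − H·x̄ = [-5]
S = H·P̄·Hᵀ + R = [156]
K = P̄·Hᵀ·S⁻¹ = [-11/52; -3/26]
x' = x̄ + K·y = [-101/52, 41/26]
P' = (I − K·H)·P̄ = [677/52 -333/26; -333/26 168/13]

x' = [-101/52, 41/26]
P' = [677/52 -333/26; -333/26 168/13]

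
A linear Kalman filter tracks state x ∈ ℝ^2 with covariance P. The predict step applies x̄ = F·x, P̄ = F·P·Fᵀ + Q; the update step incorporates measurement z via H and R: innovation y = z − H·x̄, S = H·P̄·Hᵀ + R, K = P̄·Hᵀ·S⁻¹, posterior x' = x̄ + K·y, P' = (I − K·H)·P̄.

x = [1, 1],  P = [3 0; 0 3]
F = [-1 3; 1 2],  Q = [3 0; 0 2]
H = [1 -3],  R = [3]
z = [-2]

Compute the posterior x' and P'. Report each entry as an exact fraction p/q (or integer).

x̄ = F·x = [2, 3]
P̄ = F·P·Fᵀ + Q = [33 15; 15 17]
y = z − H·x̄ = [5]
S = H·P̄·Hᵀ + R = [99]
K = P̄·Hᵀ·S⁻¹ = [-4/33; -4/11]
x' = x̄ + K·y = [46/33, 13/11]
P' = (I − K·H)·P̄ = [347/11 117/11; 117/11 43/11]

x' = [46/33, 13/11]
P' = [347/11 117/11; 117/11 43/11]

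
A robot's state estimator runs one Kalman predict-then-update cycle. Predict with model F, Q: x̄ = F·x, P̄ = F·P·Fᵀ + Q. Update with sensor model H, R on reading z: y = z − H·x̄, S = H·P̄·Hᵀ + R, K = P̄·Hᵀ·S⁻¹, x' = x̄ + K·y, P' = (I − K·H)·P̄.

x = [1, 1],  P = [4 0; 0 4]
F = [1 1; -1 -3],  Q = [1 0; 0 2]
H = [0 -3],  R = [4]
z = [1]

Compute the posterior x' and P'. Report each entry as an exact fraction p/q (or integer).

x̄ = F·x = [2, -4]
P̄ = F·P·Fᵀ + Q = [9 -16; -16 42]
y = z − H·x̄ = [-11]
S = H·P̄·Hᵀ + R = [382]
K = P̄·Hᵀ·S⁻¹ = [24/191; -63/191]
x' = x̄ + K·y = [118/191, -71/191]
P' = (I − K·H)·P̄ = [567/191 -32/191; -32/191 84/191]

x' = [118/191, -71/191]
P' = [567/191 -32/191; -32/191 84/191]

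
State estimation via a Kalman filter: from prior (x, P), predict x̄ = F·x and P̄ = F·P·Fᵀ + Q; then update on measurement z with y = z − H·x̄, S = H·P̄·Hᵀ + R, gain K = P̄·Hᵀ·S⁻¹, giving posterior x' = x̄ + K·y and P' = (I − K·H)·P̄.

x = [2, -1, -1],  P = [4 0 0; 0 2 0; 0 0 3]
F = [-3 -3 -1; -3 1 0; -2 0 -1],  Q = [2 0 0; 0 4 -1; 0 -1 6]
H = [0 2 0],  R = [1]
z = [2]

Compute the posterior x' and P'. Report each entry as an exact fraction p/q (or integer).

x' = [622/169, 161/169, 229/169]
P' = [6371/169 30/169 1803/169; 30/169 42/169 23/169; 1803/169 23/169 2109/169]

x̄ = F·x = [-2, -7, -3]
P̄ = F·P·Fᵀ + Q = [59 30 27; 30 42 23; 27 23 25]
y = z − H·x̄ = [16]
S = H·P̄·Hᵀ + R = [169]
K = P̄·Hᵀ·S⁻¹ = [60/169; 84/169; 46/169]
x' = x̄ + K·y = [622/169, 161/169, 229/169]
P' = (I − K·H)·P̄ = [6371/169 30/169 1803/169; 30/169 42/169 23/169; 1803/169 23/169 2109/169]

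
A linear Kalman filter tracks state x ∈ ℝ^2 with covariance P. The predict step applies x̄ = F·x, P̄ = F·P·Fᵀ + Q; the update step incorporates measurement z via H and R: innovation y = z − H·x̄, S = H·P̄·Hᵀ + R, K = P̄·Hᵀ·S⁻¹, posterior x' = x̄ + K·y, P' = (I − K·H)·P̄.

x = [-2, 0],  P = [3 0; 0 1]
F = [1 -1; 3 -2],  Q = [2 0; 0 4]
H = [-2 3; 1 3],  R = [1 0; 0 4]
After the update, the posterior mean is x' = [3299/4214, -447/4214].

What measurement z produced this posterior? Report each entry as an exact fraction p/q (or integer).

z = [-2, 1]

x̄ = F·x = [-2, -6]
P̄ = F·P·Fᵀ + Q = [6 11; 11 35]
S = H·P̄·Hᵀ + R = [208 270; 270 391]
K = P̄·Hᵀ·S⁻¹ = [-2319/8428 1221/4214; 1133/8428 859/4214]
x' − x̄ = [11727/4214, 24837/4214] = K·y
y = (KᵀK)⁻¹·Kᵀ·(x' − x̄) = [12, 21]
z = y + H·x̄ = [12, 21] + [-14, -20] = [-2, 1]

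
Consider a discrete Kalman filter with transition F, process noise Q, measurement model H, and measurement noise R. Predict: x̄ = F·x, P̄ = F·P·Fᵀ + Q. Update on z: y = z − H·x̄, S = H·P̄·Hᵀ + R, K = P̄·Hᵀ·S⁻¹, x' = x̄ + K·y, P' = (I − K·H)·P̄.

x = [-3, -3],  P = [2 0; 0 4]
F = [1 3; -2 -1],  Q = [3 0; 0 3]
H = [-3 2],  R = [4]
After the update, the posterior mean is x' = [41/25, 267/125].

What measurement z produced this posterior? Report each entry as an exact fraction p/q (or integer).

z = [-1]

x̄ = F·x = [-12, 9]
P̄ = F·P·Fᵀ + Q = [41 -16; -16 15]
S = H·P̄·Hᵀ + R = [625]
K = P̄·Hᵀ·S⁻¹ = [-31/125; 78/625]
x' − x̄ = [341/25, -858/125] = K·y
y = (KᵀK)⁻¹·Kᵀ·(x' − x̄) = [-55]
z = y + H·x̄ = [-55] + [54] = [-1]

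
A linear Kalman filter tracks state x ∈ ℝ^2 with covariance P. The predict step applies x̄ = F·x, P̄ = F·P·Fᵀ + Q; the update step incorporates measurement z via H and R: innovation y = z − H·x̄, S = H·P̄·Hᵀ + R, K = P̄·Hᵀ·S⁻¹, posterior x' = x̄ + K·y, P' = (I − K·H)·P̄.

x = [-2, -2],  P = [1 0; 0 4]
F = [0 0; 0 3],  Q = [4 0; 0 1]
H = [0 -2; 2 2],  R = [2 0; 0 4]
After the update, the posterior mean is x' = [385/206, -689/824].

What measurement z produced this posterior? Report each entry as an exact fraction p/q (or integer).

x̄ = F·x = [0, -6]
P̄ = F·P·Fᵀ + Q = [4 0; 0 37]
S = H·P̄·Hᵀ + R = [150 -148; -148 168]
K = P̄·Hᵀ·S⁻¹ = [37/103 75/206; -185/412 37/824]
x' − x̄ = [385/206, 4255/824] = K·y
y = (KᵀK)⁻¹·Kᵀ·(x' − x̄) = [-10, 15]
z = y + H·x̄ = [-10, 15] + [12, -12] = [2, 3]

z = [2, 3]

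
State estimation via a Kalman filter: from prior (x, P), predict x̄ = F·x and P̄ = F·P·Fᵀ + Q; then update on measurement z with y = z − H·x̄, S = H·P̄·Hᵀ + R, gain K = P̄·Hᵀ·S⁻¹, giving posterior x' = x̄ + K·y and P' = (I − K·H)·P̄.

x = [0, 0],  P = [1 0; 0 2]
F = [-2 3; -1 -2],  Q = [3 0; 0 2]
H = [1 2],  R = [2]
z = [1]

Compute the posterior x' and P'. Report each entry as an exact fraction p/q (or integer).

x' = [5/31, 12/31]
P' = [750/31 -370/31; -370/31 197/31]

x̄ = F·x = [0, 0]
P̄ = F·P·Fᵀ + Q = [25 -10; -10 11]
y = z − H·x̄ = [1]
S = H·P̄·Hᵀ + R = [31]
K = P̄·Hᵀ·S⁻¹ = [5/31; 12/31]
x' = x̄ + K·y = [5/31, 12/31]
P' = (I − K·H)·P̄ = [750/31 -370/31; -370/31 197/31]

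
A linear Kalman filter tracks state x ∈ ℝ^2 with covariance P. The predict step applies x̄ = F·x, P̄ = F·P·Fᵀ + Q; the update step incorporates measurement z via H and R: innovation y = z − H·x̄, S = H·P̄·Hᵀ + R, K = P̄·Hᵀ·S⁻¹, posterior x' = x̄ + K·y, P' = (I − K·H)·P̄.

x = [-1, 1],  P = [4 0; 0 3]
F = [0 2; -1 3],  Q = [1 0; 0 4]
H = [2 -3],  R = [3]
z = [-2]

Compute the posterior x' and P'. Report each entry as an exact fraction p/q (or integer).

x̄ = F·x = [2, 4]
P̄ = F·P·Fᵀ + Q = [13 18; 18 35]
y = z − H·x̄ = [6]
S = H·P̄·Hᵀ + R = [154]
K = P̄·Hᵀ·S⁻¹ = [-2/11; -69/154]
x' = x̄ + K·y = [10/11, 101/77]
P' = (I − K·H)·P̄ = [87/11 60/11; 60/11 629/154]

x' = [10/11, 101/77]
P' = [87/11 60/11; 60/11 629/154]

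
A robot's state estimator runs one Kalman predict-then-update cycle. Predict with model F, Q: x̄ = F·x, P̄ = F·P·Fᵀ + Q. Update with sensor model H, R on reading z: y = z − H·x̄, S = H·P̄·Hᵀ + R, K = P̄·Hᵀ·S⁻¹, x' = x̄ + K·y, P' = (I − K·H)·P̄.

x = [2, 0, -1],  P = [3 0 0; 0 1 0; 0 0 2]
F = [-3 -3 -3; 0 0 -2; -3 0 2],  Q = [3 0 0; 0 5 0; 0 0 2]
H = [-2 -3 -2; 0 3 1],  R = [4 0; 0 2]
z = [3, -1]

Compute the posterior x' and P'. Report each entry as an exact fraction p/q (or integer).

x̄ = F·x = [-3, 2, -8]
P̄ = F·P·Fᵀ + Q = [57 12 15; 12 13 -8; 15 -8 37]
y = z − H·x̄ = [-13, 1]
S = H·P̄·Hᵀ + R = [665 -221; -221 108]
K = P̄·Hᵀ·S⁻¹ = [-8169/22979 -5865/22979; 1775/22979 10228/22979; -5767/22979 -9035/22979]
x' = x̄ + K·y = [31395/22979, 33111/22979, -117896/22979]
P' = (I − K·H)·P̄ = [138498/22979 73620/22979 -232590/22979; 73620/22979 65084/22979 -174796/22979; -232590/22979 -174796/22979 506318/22979]

x' = [31395/22979, 33111/22979, -117896/22979]
P' = [138498/22979 73620/22979 -232590/22979; 73620/22979 65084/22979 -174796/22979; -232590/22979 -174796/22979 506318/22979]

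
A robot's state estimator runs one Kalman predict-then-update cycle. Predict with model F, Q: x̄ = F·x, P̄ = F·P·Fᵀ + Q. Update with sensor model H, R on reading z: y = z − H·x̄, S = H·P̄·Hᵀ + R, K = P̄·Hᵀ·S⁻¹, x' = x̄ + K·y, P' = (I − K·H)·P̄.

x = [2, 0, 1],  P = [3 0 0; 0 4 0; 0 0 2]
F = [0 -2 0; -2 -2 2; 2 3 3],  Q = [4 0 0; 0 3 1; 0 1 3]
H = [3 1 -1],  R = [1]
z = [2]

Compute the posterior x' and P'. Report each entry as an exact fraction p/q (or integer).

x̄ = F·x = [0, -2, 7]
P̄ = F·P·Fᵀ + Q = [20 16 -24; 16 39 -23; -24 -23 69]
y = z − H·x̄ = [11]
S = H·P̄·Hᵀ + R = [575]
K = P̄·Hᵀ·S⁻¹ = [4/23; 22/115; -164/575]
x' = x̄ + K·y = [44/23, 12/115, 2221/575]
P' = (I − K·H)·P̄ = [60/23 -72/23 104/23; -72/23 413/23 963/115; 104/23 963/115 12779/575]

x' = [44/23, 12/115, 2221/575]
P' = [60/23 -72/23 104/23; -72/23 413/23 963/115; 104/23 963/115 12779/575]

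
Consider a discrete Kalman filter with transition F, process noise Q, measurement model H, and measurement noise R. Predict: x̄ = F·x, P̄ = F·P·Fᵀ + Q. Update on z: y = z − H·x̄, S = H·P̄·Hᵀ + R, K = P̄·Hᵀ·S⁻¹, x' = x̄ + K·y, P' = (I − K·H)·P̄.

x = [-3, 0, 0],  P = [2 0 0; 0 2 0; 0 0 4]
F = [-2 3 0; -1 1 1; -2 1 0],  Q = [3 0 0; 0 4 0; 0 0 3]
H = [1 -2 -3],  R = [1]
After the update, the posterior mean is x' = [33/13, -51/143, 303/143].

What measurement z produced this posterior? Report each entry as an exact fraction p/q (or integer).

x̄ = F·x = [6, 3, 6]
P̄ = F·P·Fᵀ + Q = [29 10 14; 10 12 6; 14 6 13]
S = H·P̄·Hᵀ + R = [143]
K = P̄·Hᵀ·S⁻¹ = [-3/13; -32/143; -37/143]
x' − x̄ = [-45/13, -480/143, -555/143] = K·y
y = (KᵀK)⁻¹·Kᵀ·(x' − x̄) = [15]
z = y + H·x̄ = [15] + [-18] = [-3]

z = [-3]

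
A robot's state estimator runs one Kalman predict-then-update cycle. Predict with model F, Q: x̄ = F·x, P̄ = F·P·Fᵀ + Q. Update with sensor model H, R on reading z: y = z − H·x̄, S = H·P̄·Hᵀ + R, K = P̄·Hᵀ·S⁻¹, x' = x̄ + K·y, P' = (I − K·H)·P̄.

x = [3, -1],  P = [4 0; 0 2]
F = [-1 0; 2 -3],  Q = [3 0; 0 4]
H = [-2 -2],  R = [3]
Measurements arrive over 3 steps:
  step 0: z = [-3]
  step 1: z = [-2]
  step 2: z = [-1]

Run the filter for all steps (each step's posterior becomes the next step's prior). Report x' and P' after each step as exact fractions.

step 0: x' = [-339/119, 531/119], P' = [829/119 -832/119; -832/119 922/119]
step 1: x' = [-33223/60165, 17447/12033], P' = [303526/60165 -62486/12033; -62486/12033 73238/12033]
step 2: x' = [-9790921/23760379, 20696079/23760379], P' = [116403223/23760379 -119584186/23760379; -119584186/23760379 140450062/23760379]

step 0: x̄ = F·x = [-3, 9]
step 0: P̄ = F·P·Fᵀ + Q = [7 -8; -8 38]
step 0: y = z − H·x̄ = [9]
step 0: S = H·P̄·Hᵀ + R = [119]
step 0: K = P̄·Hᵀ·S⁻¹ = [2/119; -60/119]
step 0: x' = x̄ + K·y = [-339/119, 531/119]
step 0: P' = (I − K·H)·P̄ = [829/119 -832/119; -832/119 922/119]
step 1: x̄ = F·x = [339/119, -2271/119]
step 1: P̄ = F·P·Fᵀ + Q = [1186/119 -4154/119; -4154/119 22074/119]
step 1: y = z − H·x̄ = [-586/17]
step 1: S = H·P̄·Hᵀ + R = [8595/17]
step 1: K = P̄·Hᵀ·S⁻¹ = [848/8595; -1024/1719]
step 1: x' = x̄ + K·y = [-33223/60165, 17447/12033]
step 1: P' = (I − K·H)·P̄ = [303526/60165 -62486/12033; -62486/12033 73238/12033]
step 2: x̄ = F·x = [33223/60165, -328151/60165]
step 2: P̄ = F·P·Fᵀ + Q = [484021/60165 -1544342/60165; -1544342/60165 8499634/60165]
step 2: y = z − H·x̄ = [-650021/60165]
step 2: S = H·P̄·Hᵀ + R = [23760379/60165]
step 2: K = P̄·Hᵀ·S⁻¹ = [2120642/23760379; -13910584/23760379]
step 2: x' = x̄ + K·y = [-9790921/23760379, 20696079/23760379]
step 2: P' = (I − K·H)·P̄ = [116403223/23760379 -119584186/23760379; -119584186/23760379 140450062/23760379]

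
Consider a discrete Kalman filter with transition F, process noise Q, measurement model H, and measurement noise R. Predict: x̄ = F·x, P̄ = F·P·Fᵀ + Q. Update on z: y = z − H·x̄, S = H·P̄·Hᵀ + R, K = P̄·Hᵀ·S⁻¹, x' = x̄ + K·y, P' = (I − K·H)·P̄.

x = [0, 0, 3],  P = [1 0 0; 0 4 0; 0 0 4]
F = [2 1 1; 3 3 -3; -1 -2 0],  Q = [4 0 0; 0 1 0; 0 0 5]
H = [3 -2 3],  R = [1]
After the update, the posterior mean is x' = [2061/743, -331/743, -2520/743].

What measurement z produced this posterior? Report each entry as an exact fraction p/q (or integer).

z = [-1]

x̄ = F·x = [3, -9, 0]
P̄ = F·P·Fᵀ + Q = [16 6 -10; 6 82 -27; -10 -27 22]
S = H·P̄·Hᵀ + R = [743]
K = P̄·Hᵀ·S⁻¹ = [6/743; -227/743; 90/743]
x' − x̄ = [-168/743, 6356/743, -2520/743] = K·y
y = (KᵀK)⁻¹·Kᵀ·(x' − x̄) = [-28]
z = y + H·x̄ = [-28] + [27] = [-1]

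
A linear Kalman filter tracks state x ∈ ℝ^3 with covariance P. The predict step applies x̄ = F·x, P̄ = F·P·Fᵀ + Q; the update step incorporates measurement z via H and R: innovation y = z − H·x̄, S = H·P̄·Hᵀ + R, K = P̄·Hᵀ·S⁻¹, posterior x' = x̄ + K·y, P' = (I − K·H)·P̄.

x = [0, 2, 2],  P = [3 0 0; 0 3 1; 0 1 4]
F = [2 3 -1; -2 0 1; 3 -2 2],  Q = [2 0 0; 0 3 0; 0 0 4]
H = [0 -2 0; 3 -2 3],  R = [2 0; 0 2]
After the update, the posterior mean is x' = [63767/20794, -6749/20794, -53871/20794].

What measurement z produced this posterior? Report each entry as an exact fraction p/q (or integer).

x̄ = F·x = [4, 2, 0]
P̄ = F·P·Fᵀ + Q = [39 -13 0; -13 19 -12; 0 -12 51]
S = H·P̄·Hᵀ + R = [78 226; 226 1188]
K = P̄·Hᵀ·S⁻¹ = [-715/20794 2639/20794; -9803/20794 -113/20794; -5745/20794 4191/20794]
x' − x̄ = [-19409/20794, -48337/20794, -53871/20794] = K·y
y = (KᵀK)⁻¹·Kᵀ·(x' − x̄) = [5, -6]
z = y + H·x̄ = [5, -6] + [-4, 8] = [1, 2]

z = [1, 2]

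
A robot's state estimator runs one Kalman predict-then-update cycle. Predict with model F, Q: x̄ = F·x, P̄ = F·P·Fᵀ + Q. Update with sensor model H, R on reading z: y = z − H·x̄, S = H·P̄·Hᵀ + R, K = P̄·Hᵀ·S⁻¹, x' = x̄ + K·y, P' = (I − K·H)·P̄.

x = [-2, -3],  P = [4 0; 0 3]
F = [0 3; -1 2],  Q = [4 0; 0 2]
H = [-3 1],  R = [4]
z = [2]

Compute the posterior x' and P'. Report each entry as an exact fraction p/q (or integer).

x' = [-162/193, -16/193]
P' = [358/193 774/193; 774/193 2178/193]

x̄ = F·x = [-9, -4]
P̄ = F·P·Fᵀ + Q = [31 18; 18 18]
y = z − H·x̄ = [-21]
S = H·P̄·Hᵀ + R = [193]
K = P̄·Hᵀ·S⁻¹ = [-75/193; -36/193]
x' = x̄ + K·y = [-162/193, -16/193]
P' = (I − K·H)·P̄ = [358/193 774/193; 774/193 2178/193]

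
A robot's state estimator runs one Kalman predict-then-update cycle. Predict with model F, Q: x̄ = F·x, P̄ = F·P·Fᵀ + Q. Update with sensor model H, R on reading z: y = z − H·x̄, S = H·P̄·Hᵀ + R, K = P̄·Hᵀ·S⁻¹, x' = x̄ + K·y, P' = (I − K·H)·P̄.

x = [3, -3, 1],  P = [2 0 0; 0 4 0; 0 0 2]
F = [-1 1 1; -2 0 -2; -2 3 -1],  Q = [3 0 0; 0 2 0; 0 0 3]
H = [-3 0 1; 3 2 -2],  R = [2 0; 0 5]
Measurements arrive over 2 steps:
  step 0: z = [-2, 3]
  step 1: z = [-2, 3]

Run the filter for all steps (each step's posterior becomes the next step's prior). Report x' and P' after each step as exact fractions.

step 0: x' = [-23904/4919, -38500/4919, -81522/4919], P' = [22401/4919 28560/4919 63569/4919; 28560/4919 49950/4919 89400/4919; 63569/4919 89400/4919 189211/4919]
step 1: x' = [5398308/240787297, -61484272/240787297, -408117248/240787297], P' = [542848412/240787297 637988960/240787297 1488467878/240787297; 637988960/240787297 1463751946/240787297 2186791456/240787297; 1488467878/240787297 2186791456/240787297 4523976458/240787297]

step 0: x̄ = F·x = [-5, -8, -16]
step 0: P̄ = F·P·Fᵀ + Q = [11 0 14; 0 18 12; 14 12 49]
step 0: y = z − H·x̄ = [-1, 2]
step 0: S = H·P̄·Hᵀ + R = [66 -47; -47 108]
step 0: K = P̄·Hᵀ·S⁻¹ = [-1817/4919 -563/4919; 1860/4919 1356/4919; -748/4919 -1783/4919]
step 0: x' = x̄ + K·y = [-23904/4919, -38500/4919, -81522/4919]
step 0: P' = (I − K·H)·P̄ = [22401/4919 28560/4919 63569/4919; 28560/4919 49950/4919 89400/4919; 63569/4919 89400/4919 189211/4919]
step 1: x̄ = F·x = [-96118/4919, 210852/4919, 13830/4919]
step 1: P̄ = F·P·Fᵀ + Q = [270861/4919 -569540/4919 -22128/4919; -569540/4919 1364838/4919 141680/4919; -22128/4919 141680/4919 118278/4919]
step 1: y = z − H·x̄ = [-312022/4919, -90933/4919]
step 1: S = H·P̄·Hᵀ + R = [2698633/4919 827143/4919; 827143/4919 692424/4919]
step 1: K = P̄·Hᵀ·S⁻¹ = [-70038679/240787297 -14482520/240787297; 136412288/240787297 93577572/240787297; 29286412/240787297 -41793274/240787297]
step 1: x' = x̄ + K·y = [5398308/240787297, -61484272/240787297, -408117248/240787297]
step 1: P' = (I − K·H)·P̄ = [542848412/240787297 637988960/240787297 1488467878/240787297; 637988960/240787297 1463751946/240787297 2186791456/240787297; 1488467878/240787297 2186791456/240787297 4523976458/240787297]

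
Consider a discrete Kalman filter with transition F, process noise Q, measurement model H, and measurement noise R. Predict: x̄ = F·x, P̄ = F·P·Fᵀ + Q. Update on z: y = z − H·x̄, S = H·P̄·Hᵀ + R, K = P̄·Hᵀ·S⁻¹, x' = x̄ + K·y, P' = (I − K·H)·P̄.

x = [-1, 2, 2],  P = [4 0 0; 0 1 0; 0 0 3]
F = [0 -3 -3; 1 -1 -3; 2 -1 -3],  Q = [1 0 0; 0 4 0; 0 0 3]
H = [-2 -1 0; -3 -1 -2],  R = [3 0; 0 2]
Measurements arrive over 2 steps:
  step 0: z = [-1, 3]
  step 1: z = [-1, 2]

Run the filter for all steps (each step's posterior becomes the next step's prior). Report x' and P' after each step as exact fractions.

step 0: x' = [-7330/21601, 21075/21601, -30578/21601], P' = [36642/21601 -47268/21601 -32022/21601; -47268/21601 96120/21601 26028/21601; -32022/21601 26028/21601 44959/21601]
step 1: x' = [-131874345/247525984, 321084937/247525984, -177377687/247525984], P' = [748321175/495051968 -1073960311/495051968 -566104023/495051968; -1073960311/495051968 2314425047/495051968 493191351/495051968; -566104023/495051968 493191351/495051968 788114775/495051968]

step 0: x̄ = F·x = [-12, -9, -10]
step 0: P̄ = F·P·Fᵀ + Q = [37 30 30; 30 36 36; 30 36 47]
step 0: y = z − H·x̄ = [-34, -62]
step 0: S = H·P̄·Hᵀ + R = [307 600; 600 1243]
step 0: K = P̄·Hᵀ·S⁻¹ = [-8672/21601 693/21601; -528/21601 -3186/21601; 12672/21601 -9940/21601]
step 0: x' = x̄ + K·y = [-7330/21601, 21075/21601, -30578/21601]
step 0: P' = (I − K·H)·P̄ = [36642/21601 -47268/21601 -32022/21601; -47268/21601 96120/21601 26028/21601; -32022/21601 26028/21601 44959/21601]
step 1: x̄ = F·x = [28509/21601, 63329/21601, 55999/21601]
step 1: P̄ = F·P·Fᵀ + Q = [1759816/21601 1243197/21601 1481067/21601; 1243197/21601 1066633/21601 1160205/21601; 1481067/21601 1160205/21601 1441626/21601]
step 1: y = z − H·x̄ = [98746/21601, 304056/21601]
step 1: S = H·P̄·Hᵀ + R = [13143488/21601 26086192/21601; 26086192/21601 52587489/21601]
step 1: K = P̄·Hᵀ·S⁻¹ = [-140894013/495051968 -1212349/30940748; -55501475/495051968 -2466463/30940748; 213005565/495051968 -11597151/30940748]
step 1: x' = x̄ + K·y = [-131874345/247525984, 321084937/247525984, -177377687/247525984]
step 1: P' = (I − K·H)·P̄ = [748321175/495051968 -1073960311/495051968 -566104023/495051968; -1073960311/495051968 2314425047/495051968 493191351/495051968; -566104023/495051968 493191351/495051968 788114775/495051968]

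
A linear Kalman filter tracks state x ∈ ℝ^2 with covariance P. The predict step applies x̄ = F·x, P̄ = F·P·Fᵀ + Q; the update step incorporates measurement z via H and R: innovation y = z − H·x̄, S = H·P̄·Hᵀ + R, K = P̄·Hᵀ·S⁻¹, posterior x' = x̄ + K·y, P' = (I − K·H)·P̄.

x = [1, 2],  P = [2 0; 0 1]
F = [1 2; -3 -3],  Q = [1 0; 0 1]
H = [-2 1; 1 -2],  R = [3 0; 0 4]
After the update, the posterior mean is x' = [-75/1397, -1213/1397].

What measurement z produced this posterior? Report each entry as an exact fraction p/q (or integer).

x̄ = F·x = [5, -9]
P̄ = F·P·Fᵀ + Q = [7 -12; -12 28]
S = H·P̄·Hᵀ + R = [107 -130; -130 171]
K = P̄·Hᵀ·S⁻¹ = [-416/1397 -63/1397; 52/1397 -516/1397]
x' − x̄ = [-7060/1397, 11360/1397] = K·y
y = (KᵀK)⁻¹·Kᵀ·(x' − x̄) = [20, -20]
z = y + H·x̄ = [20, -20] + [-19, 23] = [1, 3]

z = [1, 3]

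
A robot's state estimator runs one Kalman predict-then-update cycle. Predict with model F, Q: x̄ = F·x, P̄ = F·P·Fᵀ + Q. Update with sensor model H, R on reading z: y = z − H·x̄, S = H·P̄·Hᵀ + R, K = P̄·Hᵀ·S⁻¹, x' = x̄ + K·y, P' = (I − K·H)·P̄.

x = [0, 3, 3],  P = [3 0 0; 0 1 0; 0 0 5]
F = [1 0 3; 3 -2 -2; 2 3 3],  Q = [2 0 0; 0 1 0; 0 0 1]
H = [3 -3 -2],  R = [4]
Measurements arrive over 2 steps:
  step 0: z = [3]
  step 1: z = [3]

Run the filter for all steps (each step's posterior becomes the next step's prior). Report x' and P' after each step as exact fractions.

step 0: x̄ = F·x = [9, -12, 18]
step 0: P̄ = F·P·Fᵀ + Q = [50 -21 51; -21 52 -18; 51 -18 67]
step 0: y = z − H·x̄ = [-24]
step 0: S = H·P̄·Hᵀ + R = [740]
step 0: K = P̄·Hᵀ·S⁻¹ = [3/20; -183/740; 73/740]
step 0: x' = x̄ + K·y = [27/5, -1122/185, 2892/185]
step 0: P' = (I − K·H)·P̄ = [667/20 129/20 801/20; 129/20 4991/740 39/740; 801/20 39/740 44251/740]
step 1: x̄ = F·x = [1935/37, -543/185, 7308/185]
step 1: P̄ = F·P·Fᵀ + Q = [30112/37 621/74 36451/37; 621/74 7211/740 6051/185; 36451/37 6051/185 239064/185]
step 1: y = z − H·x̄ = [-15483/185]
step 1: S = H·P̄·Hᵀ + R = [743471/740]
step 1: K = P̄·Hᵀ·S⁻¹ = [330050/743471; -51411/743471; 201936/743471]
step 1: x' = x̄ + K·y = [11259015/743471, 2120496/743471, 12468708/743471]
step 1: P' = (I − K·H)·P̄ = [457858071/743471 29169129/743471 642373313/743471; 29169129/743471 3673079/743471 38346897/743471; 642373313/743471 38346897/743471 905635752/743471]

step 0: x' = [27/5, -1122/185, 2892/185], P' = [667/20 129/20 801/20; 129/20 4991/740 39/740; 801/20 39/740 44251/740]
step 1: x' = [11259015/743471, 2120496/743471, 12468708/743471], P' = [457858071/743471 29169129/743471 642373313/743471; 29169129/743471 3673079/743471 38346897/743471; 642373313/743471 38346897/743471 905635752/743471]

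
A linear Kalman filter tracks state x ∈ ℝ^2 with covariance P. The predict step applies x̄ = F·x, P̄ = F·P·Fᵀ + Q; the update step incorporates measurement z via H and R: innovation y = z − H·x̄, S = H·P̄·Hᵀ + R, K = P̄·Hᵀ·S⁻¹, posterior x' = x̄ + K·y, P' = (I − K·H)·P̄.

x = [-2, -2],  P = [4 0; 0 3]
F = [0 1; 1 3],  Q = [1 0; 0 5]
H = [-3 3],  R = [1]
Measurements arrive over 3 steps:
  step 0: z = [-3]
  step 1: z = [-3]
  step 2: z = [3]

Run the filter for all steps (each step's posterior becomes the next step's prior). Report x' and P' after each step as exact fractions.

step 0: x' = [-173/199, -377/199], P' = [571/199 576/199; 576/199 603/199]
step 1: x' = [-7345/7316, -3688/1829], P' = [122545/58528 3879/1829; 3879/1829 4131/1829]
step 2: x' = [-1878568/2709893, 760661/2709893], P' = [27408232/13549465 27738216/13549465; 27738216/13549465 29567193/13549465]

step 0: x̄ = F·x = [-2, -8]
step 0: P̄ = F·P·Fᵀ + Q = [4 9; 9 36]
step 0: y = z − H·x̄ = [15]
step 0: S = H·P̄·Hᵀ + R = [199]
step 0: K = P̄·Hᵀ·S⁻¹ = [15/199; 81/199]
step 0: x' = x̄ + K·y = [-173/199, -377/199]
step 0: P' = (I − K·H)·P̄ = [571/199 576/199; 576/199 603/199]
step 1: x̄ = F·x = [-377/199, -1304/199]
step 1: P̄ = F·P·Fᵀ + Q = [802/199 2385/199; 2385/199 10449/199]
step 1: y = z − H·x̄ = [2184/199]
step 1: S = H·P̄·Hᵀ + R = [58528/199]
step 1: K = P̄·Hᵀ·S⁻¹ = [4749/58528; 756/1829]
step 1: x' = x̄ + K·y = [-7345/7316, -3688/1829]
step 1: P' = (I − K·H)·P̄ = [122545/58528 3879/1829; 3879/1829 4131/1829]
step 2: x̄ = F·x = [-3688/1829, -51601/7316]
step 2: P̄ = F·P·Fᵀ + Q = [5960/1829 16272/1829; 16272/1829 2349681/58528]
step 2: y = z − H·x̄ = [132495/7316]
step 2: S = H·P̄·Hᵀ + R = [13549465/58528]
step 2: K = P̄·Hᵀ·S⁻¹ = [989952/13549465; 5486931/13549465]
step 2: x' = x̄ + K·y = [-1878568/2709893, 760661/2709893]
step 2: P' = (I − K·H)·P̄ = [27408232/13549465 27738216/13549465; 27738216/13549465 29567193/13549465]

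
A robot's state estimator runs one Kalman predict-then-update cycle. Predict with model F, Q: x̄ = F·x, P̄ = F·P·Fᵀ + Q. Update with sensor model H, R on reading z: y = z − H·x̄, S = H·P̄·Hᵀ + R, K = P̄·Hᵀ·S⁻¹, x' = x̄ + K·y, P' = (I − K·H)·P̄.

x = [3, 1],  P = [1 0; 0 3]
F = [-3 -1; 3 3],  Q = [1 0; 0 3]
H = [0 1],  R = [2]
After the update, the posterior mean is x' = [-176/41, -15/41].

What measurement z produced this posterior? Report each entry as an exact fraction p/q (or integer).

z = [-1]

x̄ = F·x = [-10, 12]
P̄ = F·P·Fᵀ + Q = [13 -18; -18 39]
S = H·P̄·Hᵀ + R = [41]
K = P̄·Hᵀ·S⁻¹ = [-18/41; 39/41]
x' − x̄ = [234/41, -507/41] = K·y
y = (KᵀK)⁻¹·Kᵀ·(x' − x̄) = [-13]
z = y + H·x̄ = [-13] + [12] = [-1]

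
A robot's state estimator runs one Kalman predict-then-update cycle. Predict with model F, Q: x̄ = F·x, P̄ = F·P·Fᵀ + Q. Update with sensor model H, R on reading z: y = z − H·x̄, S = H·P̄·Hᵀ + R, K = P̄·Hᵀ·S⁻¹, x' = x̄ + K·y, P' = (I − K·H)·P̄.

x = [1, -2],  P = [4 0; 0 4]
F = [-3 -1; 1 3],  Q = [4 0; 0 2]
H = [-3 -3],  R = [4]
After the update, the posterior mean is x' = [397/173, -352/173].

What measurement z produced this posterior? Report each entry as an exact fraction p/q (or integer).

z = [-1]

x̄ = F·x = [-1, -5]
P̄ = F·P·Fᵀ + Q = [44 -24; -24 42]
S = H·P̄·Hᵀ + R = [346]
K = P̄·Hᵀ·S⁻¹ = [-30/173; -27/173]
x' − x̄ = [570/173, 513/173] = K·y
y = (KᵀK)⁻¹·Kᵀ·(x' − x̄) = [-19]
z = y + H·x̄ = [-19] + [18] = [-1]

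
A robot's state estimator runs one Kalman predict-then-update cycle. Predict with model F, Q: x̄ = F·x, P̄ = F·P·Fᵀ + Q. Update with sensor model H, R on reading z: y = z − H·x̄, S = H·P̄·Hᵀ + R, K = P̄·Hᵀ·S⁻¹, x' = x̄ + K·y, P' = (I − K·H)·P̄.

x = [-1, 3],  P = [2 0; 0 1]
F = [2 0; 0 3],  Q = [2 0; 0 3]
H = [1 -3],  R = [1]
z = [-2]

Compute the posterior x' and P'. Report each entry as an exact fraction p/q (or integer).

x̄ = F·x = [-2, 9]
P̄ = F·P·Fᵀ + Q = [10 0; 0 12]
y = z − H·x̄ = [27]
S = H·P̄·Hᵀ + R = [119]
K = P̄·Hᵀ·S⁻¹ = [10/119; -36/119]
x' = x̄ + K·y = [32/119, 99/119]
P' = (I − K·H)·P̄ = [1090/119 360/119; 360/119 132/119]

x' = [32/119, 99/119]
P' = [1090/119 360/119; 360/119 132/119]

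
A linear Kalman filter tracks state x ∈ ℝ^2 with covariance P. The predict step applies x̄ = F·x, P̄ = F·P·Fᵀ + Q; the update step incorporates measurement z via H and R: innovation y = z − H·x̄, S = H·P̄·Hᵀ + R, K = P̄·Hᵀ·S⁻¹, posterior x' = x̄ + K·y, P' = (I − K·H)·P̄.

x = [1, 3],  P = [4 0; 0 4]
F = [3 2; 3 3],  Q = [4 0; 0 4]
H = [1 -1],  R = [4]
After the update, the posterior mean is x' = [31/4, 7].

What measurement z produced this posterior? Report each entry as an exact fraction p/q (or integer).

x̄ = F·x = [9, 12]
P̄ = F·P·Fᵀ + Q = [56 60; 60 76]
S = H·P̄·Hᵀ + R = [16]
K = P̄·Hᵀ·S⁻¹ = [-1/4; -1]
x' − x̄ = [-5/4, -5] = K·y
y = (KᵀK)⁻¹·Kᵀ·(x' − x̄) = [5]
z = y + H·x̄ = [5] + [-3] = [2]

z = [2]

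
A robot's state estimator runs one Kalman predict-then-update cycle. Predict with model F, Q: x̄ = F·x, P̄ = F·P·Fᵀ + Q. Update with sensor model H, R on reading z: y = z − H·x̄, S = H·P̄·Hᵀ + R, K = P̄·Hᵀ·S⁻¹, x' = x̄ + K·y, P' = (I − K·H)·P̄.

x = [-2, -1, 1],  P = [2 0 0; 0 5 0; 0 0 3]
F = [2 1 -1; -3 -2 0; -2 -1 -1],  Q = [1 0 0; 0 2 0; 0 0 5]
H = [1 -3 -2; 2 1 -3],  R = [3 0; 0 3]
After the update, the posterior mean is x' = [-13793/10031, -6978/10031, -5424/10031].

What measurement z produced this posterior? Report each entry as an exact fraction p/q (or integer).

x̄ = F·x = [-6, 8, 4]
P̄ = F·P·Fᵀ + Q = [17 -22 -10; -22 40 22; -10 22 21]
S = H·P̄·Hᵀ + R = [900 374; 374 200]
K = P̄·Hᵀ·S⁻¹ = [1223/10031 -361/20062; -2755/10031 1641/10031; -393/20062 -2692/10031]
x' − x̄ = [46393/10031, -87226/10031, -45548/10031] = K·y
y = (KᵀK)⁻¹·Kᵀ·(x' − x̄) = [40, 14]
z = y + H·x̄ = [40, 14] + [-38, -16] = [2, -2]

z = [2, -2]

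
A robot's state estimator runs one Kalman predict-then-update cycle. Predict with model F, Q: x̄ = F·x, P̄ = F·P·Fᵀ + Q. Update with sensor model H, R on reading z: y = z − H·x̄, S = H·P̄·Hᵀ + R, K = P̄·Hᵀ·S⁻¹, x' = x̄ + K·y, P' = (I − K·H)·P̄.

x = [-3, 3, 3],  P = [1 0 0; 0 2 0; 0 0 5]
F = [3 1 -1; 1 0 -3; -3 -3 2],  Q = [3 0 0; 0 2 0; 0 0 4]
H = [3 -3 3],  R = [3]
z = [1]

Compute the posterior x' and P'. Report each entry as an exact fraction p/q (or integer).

x' = [-2031/295, -1902/295, 4/5]
P' = [3877/295 774/295 -53/5; 774/295 2253/295 24/5; -53/5 24/5 78/5]

x̄ = F·x = [-9, -12, 6]
P̄ = F·P·Fᵀ + Q = [19 18 -25; 18 48 -33; -25 -33 51]
y = z − H·x̄ = [-26]
S = H·P̄·Hᵀ + R = [885]
K = P̄·Hᵀ·S⁻¹ = [-24/295; -63/295; 1/5]
x' = x̄ + K·y = [-2031/295, -1902/295, 4/5]
P' = (I − K·H)·P̄ = [3877/295 774/295 -53/5; 774/295 2253/295 24/5; -53/5 24/5 78/5]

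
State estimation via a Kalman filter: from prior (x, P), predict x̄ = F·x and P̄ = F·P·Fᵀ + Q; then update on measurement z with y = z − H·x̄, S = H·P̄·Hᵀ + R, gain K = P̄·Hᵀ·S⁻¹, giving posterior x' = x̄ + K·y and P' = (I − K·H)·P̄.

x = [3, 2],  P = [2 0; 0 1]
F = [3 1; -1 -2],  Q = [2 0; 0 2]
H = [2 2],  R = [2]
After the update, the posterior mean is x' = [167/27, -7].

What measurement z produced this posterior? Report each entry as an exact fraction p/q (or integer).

x̄ = F·x = [11, -7]
P̄ = F·P·Fᵀ + Q = [21 -8; -8 8]
S = H·P̄·Hᵀ + R = [54]
K = P̄·Hᵀ·S⁻¹ = [13/27; 0]
x' − x̄ = [-130/27, 0] = K·y
y = (KᵀK)⁻¹·Kᵀ·(x' − x̄) = [-10]
z = y + H·x̄ = [-10] + [8] = [-2]

z = [-2]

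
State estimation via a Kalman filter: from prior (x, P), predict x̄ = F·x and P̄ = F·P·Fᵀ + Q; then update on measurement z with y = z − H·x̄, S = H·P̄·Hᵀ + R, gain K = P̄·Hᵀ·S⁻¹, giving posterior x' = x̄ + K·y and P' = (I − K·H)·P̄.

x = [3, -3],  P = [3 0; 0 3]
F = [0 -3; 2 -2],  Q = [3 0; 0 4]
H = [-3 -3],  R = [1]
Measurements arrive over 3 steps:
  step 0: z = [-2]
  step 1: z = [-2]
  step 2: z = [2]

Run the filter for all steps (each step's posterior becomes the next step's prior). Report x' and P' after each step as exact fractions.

step 0: x̄ = F·x = [9, 12]
step 0: P̄ = F·P·Fᵀ + Q = [30 18; 18 28]
step 0: y = z − H·x̄ = [61]
step 0: S = H·P̄·Hᵀ + R = [847]
step 0: K = P̄·Hᵀ·S⁻¹ = [-144/847; -138/847]
step 0: x' = x̄ + K·y = [-1161/847, 1746/847]
step 0: P' = (I − K·H)·P̄ = [4674/847 -4626/847; -4626/847 4672/847]
step 1: x̄ = F·x = [-5238/847, -5814/847]
step 1: P̄ = F·P·Fᵀ + Q = [44589/847 55788/847; 55788/847 77780/847]
step 1: y = z − H·x̄ = [-34850/847]
step 1: S = H·P̄·Hᵀ + R = [2106352/847]
step 1: K = P̄·Hᵀ·S⁻¹ = [-301131/2106352; -25044/131647]
step 1: x' = x̄ + K·y = [-317979/1053176, 126786/131647]
step 1: P' = (I − K·H)·P̄ = [3825561/2106352 -232824/131647; -232824/131647 241172/131647]
step 2: x̄ = F·x = [-380358/131647, -1332267/526588]
step 2: P̄ = F·P·Fᵀ + Q = [2565489/131647 2843976/131647; 2843976/131647 17241033/526588]
step 2: y = z − H·x̄ = [-159743/11204]
step 2: S = H·P̄·Hᵀ + R = [9634463/11204]
step 2: K = P̄·Hᵀ·S⁻¹ = [-1381140/9634463; -1826613/9634463]
step 2: x' = x̄ + K·y = [-382782069/452819761, 78399588/452819761]
step 2: P' = (I − K·H)·P̄ = [822357507/452819761 -800719647/452819761; -800719647/452819761 829336584/452819761]

step 0: x' = [-1161/847, 1746/847], P' = [4674/847 -4626/847; -4626/847 4672/847]
step 1: x' = [-317979/1053176, 126786/131647], P' = [3825561/2106352 -232824/131647; -232824/131647 241172/131647]
step 2: x' = [-382782069/452819761, 78399588/452819761], P' = [822357507/452819761 -800719647/452819761; -800719647/452819761 829336584/452819761]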